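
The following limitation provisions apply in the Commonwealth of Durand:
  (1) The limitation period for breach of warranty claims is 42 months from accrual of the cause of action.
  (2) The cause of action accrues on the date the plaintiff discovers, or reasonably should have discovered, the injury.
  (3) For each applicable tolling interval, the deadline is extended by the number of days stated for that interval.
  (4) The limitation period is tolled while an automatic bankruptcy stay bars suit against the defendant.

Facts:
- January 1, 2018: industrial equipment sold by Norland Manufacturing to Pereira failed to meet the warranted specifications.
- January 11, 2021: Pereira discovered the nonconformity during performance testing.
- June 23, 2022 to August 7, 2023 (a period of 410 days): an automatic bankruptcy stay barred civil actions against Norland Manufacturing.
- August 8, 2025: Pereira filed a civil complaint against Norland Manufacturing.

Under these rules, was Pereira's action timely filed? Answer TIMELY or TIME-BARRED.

Accrual is tied to discovery, so the period began on January 11, 2021 rather than on January 1, 2018 when the act occurred.
Adding the 42 months base period to January 11, 2021 gives a deadline of July 11, 2024, before any tolling.
The automatic bankruptcy stay from June 23, 2022 to August 7, 2023 tolled the period for 410 days, extending the deadline to August 25, 2025.
The August 8, 2025 filing precedes the August 25, 2025 deadline; the claim is timely.

TIMELY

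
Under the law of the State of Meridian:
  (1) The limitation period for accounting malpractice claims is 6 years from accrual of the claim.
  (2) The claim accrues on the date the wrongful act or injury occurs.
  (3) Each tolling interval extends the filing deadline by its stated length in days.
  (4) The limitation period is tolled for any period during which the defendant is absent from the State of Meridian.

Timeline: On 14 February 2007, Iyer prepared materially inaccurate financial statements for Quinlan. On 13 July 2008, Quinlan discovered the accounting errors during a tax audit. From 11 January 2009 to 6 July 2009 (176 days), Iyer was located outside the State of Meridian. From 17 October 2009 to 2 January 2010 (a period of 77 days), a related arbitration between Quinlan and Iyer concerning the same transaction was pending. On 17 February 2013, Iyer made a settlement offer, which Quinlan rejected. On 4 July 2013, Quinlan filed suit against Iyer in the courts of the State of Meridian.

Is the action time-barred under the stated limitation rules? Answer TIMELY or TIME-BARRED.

Because the rule ties accrual to occurrence, the claim accrued on 14 February 2007, not on the 13 July 2008 discovery date.
Adding the 6 years base period to 14 February 2007 gives a deadline of 14 February 2013, before any tolling.
The period was tolled for 176 days by the defendant's absence from the jurisdiction (11 January 2009 to 6 July 2009), pushing the deadline to 9 August 2013.
Although a pending arbitration ran from 17 October 2009 to 2 January 2010, the stated rules do not make that a tolling event, so it is disregarded.
None of the other events listed affects the running of the period under the stated rules.
The 4 July 2013 filing precedes the 9 August 2013 deadline; the claim is timely.

TIMELY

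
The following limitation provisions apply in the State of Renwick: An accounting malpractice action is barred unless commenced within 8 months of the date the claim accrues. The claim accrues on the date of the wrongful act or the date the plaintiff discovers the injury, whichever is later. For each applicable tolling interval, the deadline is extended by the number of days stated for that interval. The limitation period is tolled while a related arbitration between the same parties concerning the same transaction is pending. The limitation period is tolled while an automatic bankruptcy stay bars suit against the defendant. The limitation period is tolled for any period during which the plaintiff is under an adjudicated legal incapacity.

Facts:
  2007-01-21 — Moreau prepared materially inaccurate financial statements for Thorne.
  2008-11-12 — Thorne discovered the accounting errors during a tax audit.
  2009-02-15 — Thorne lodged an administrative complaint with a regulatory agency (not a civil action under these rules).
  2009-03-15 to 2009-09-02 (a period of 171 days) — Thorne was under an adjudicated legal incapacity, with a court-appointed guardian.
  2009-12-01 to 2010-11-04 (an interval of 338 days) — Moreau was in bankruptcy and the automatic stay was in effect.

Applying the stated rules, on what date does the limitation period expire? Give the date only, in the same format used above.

The claim accrued on 2008-11-12 — the later of the 2007-01-21 act and the 2008-11-12 discovery.
8 months from 2008-11-12 is 2009-07-12.
The period was tolled for 171 days by the plaintiff's legal incapacity (2009-03-15 to 2009-09-02), pushing the deadline to 2009-12-30.
The period was tolled for 338 days by the automatic bankruptcy stay (2009-12-01 to 2010-11-04), pushing the deadline to 2010-12-03.
The other events in the timeline have no effect on the limitation period under the stated rules.

2010-12-03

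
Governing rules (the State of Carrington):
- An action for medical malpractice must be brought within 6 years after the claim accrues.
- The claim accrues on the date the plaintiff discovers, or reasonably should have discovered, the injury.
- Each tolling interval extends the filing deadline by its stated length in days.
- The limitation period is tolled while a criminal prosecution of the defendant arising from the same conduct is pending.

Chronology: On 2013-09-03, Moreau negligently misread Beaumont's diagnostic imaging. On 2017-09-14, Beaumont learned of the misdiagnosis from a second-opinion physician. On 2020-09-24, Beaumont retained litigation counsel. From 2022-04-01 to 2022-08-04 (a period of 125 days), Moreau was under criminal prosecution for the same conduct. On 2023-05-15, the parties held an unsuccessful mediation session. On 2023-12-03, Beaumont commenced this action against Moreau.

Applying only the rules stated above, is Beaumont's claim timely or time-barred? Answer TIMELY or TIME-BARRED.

The claim did not accrue until Beaumont discovered the injury on 2017-09-14; the 2013-09-03 act date does not start the clock under the stated rule.
6 years from 2017-09-14 is 2023-09-14.
Because the pending criminal prosecution ran from 2022-04-01 to 2022-08-04, the deadline is extended by 125 days to 2024-01-17.
None of the other events listed affects the running of the period under the stated rules.
The 2023-12-03 filing precedes the 2024-01-17 deadline; the claim is timely.

TIMELY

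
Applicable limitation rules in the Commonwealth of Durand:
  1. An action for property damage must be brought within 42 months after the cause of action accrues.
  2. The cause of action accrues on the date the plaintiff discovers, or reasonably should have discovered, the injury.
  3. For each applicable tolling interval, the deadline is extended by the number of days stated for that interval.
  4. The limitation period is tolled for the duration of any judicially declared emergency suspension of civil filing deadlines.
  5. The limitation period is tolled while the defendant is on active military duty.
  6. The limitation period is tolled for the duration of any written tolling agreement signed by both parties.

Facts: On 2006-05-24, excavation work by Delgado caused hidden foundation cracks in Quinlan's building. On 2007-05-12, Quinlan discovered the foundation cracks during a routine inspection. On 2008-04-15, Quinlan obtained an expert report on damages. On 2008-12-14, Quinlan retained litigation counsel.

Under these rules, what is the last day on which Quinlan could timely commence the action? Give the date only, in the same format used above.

2010-11-12

Accrual is tied to discovery, so the period began on 2007-05-12 rather than on 2006-05-24 when the act occurred.
42 months from 2007-05-12 is 2010-11-12.
The other events in the timeline have no effect on the limitation period under the stated rules.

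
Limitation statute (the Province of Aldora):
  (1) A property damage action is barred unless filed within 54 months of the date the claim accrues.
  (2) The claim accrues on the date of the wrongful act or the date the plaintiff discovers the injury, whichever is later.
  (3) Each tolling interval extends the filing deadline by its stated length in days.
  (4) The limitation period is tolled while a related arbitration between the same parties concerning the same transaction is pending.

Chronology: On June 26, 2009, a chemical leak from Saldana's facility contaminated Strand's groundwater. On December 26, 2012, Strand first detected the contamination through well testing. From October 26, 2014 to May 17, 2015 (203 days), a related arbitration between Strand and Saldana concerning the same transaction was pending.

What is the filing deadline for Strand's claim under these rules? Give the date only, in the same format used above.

January 15, 2018

Taking the later of the act (June 26, 2009) and discovery (December 26, 2012), the claim accrued on December 26, 2012.
The untolled deadline — 54 months after December 26, 2012 — is June 26, 2017.
The pending related arbitration from October 26, 2014 to May 17, 2015 tolled the period for 203 days, extending the deadline to January 15, 2018.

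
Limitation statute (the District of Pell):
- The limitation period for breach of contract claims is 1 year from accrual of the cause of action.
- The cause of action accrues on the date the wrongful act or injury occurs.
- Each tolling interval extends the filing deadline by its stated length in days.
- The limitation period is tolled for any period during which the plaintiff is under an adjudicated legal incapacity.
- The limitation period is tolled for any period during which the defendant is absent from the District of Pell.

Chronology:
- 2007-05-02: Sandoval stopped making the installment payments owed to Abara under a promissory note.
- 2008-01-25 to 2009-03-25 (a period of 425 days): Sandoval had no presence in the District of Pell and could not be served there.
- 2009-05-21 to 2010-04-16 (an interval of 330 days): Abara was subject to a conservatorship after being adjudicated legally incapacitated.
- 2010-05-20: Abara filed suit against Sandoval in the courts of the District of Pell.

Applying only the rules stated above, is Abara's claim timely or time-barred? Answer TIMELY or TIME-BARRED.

TIMELY

The cause of action accrued on 2007-05-02, the date of the act.
The untolled deadline — 1 year after 2007-05-02 — is 2008-05-02.
The defendant's absence from the jurisdiction from 2008-01-25 to 2009-03-25 tolled the period for 425 days, extending the deadline to 2009-07-01.
The plaintiff's legal incapacity from 2009-05-21 to 2010-04-16 tolled the period for 330 days, extending the deadline to 2010-05-27.
Abara filed on 2010-05-20, before the 2010-05-27 deadline, so the action is timely.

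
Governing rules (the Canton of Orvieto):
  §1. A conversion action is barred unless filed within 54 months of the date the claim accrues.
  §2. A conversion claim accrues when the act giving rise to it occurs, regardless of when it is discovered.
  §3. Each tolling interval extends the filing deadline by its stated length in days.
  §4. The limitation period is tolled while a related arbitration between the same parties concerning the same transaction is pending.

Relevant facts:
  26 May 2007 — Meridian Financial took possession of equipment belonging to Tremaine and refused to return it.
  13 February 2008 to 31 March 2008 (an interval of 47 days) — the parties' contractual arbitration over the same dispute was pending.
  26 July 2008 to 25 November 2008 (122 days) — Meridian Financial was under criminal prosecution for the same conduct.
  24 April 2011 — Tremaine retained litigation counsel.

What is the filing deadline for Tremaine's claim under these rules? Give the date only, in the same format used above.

12 January 2012

The claim accrued on 26 May 2007, when the wrongful act occurred.
The untolled deadline — 54 months after 26 May 2007 — is 26 November 2011.
Because the pending related arbitration ran from 13 February 2008 to 31 March 2008, the deadline is extended by 47 days to 12 January 2012.
No stated provision tolls the period for a criminal prosecution, so the interval from 26 July 2008 to 25 November 2008 has no effect on the deadline.
None of the other events listed affects the running of the period under the stated rules.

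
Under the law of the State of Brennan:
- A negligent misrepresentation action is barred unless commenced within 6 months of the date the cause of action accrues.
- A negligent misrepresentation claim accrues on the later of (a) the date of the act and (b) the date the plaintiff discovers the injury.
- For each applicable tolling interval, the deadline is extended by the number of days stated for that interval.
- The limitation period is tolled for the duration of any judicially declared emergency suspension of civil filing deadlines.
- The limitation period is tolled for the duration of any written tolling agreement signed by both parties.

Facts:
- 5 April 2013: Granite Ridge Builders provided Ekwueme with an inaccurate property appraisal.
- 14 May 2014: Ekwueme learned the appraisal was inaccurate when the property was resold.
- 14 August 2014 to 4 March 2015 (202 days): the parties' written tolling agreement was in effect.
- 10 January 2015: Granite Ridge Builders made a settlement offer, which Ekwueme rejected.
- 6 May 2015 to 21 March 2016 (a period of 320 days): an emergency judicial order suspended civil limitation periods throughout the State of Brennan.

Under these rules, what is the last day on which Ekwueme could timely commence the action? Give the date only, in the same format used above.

19 April 2016

Taking the later of the act (5 April 2013) and discovery (14 May 2014), the claim accrued on 14 May 2014.
6 months from 14 May 2014 is 14 November 2014.
The period was tolled for 202 days by the written tolling agreement (14 August 2014 to 4 March 2015), pushing the deadline to 4 June 2015.
Because the emergency suspension of filing deadlines ran from 6 May 2015 to 21 March 2016, the deadline is extended by 320 days to 19 April 2016.
Nothing else in the chronology tolls or restarts the period.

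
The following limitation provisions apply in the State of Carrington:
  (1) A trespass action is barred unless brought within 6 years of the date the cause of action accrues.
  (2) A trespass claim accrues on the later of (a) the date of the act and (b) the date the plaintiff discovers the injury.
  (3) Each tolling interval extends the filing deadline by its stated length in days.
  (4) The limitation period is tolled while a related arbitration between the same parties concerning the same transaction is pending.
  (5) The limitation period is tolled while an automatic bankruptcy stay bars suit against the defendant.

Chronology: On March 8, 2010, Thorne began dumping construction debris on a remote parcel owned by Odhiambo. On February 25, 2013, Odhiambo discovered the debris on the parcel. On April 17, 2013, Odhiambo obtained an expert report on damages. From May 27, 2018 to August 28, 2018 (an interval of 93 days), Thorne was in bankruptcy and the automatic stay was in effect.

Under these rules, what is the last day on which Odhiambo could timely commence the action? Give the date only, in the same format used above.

Taking the later of the act (March 8, 2010) and discovery (February 25, 2013), the claim accrued on February 25, 2013.
Adding the 6 years base period to February 25, 2013 gives a deadline of February 25, 2019, before any tolling.
The automatic bankruptcy stay from May 27, 2018 to August 28, 2018 tolled the period for 93 days, extending the deadline to May 29, 2019.
The other events in the timeline have no effect on the limitation period under the stated rules.

May 29, 2019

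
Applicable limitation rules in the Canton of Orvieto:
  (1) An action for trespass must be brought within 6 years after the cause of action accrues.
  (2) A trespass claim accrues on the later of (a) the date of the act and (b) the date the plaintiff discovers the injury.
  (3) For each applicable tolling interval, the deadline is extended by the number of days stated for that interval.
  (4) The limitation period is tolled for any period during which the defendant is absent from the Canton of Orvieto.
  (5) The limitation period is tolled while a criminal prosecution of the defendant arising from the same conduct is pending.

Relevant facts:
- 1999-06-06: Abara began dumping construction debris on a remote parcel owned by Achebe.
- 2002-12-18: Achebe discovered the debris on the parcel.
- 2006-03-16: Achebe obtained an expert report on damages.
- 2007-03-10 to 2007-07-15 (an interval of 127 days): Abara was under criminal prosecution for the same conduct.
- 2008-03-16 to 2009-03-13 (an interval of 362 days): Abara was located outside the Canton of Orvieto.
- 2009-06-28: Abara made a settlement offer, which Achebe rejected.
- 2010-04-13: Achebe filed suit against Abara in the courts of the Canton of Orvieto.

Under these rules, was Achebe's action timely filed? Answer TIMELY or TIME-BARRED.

Taking the later of the act (1999-06-06) and discovery (2002-12-18), the claim accrued on 2002-12-18.
Adding the 6 years base period to 2002-12-18 gives a deadline of 2008-12-18, before any tolling.
Because the pending criminal prosecution ran from 2007-03-10 to 2007-07-15, the deadline is extended by 127 days to 2009-04-24.
The period was tolled for 362 days by the defendant's absence from the jurisdiction (2008-03-16 to 2009-03-13), pushing the deadline to 2010-04-21.
The other events in the timeline have no effect on the limitation period under the stated rules.
Achebe filed on 2010-04-13, before the 2010-04-21 deadline, so the action is timely.

TIMELY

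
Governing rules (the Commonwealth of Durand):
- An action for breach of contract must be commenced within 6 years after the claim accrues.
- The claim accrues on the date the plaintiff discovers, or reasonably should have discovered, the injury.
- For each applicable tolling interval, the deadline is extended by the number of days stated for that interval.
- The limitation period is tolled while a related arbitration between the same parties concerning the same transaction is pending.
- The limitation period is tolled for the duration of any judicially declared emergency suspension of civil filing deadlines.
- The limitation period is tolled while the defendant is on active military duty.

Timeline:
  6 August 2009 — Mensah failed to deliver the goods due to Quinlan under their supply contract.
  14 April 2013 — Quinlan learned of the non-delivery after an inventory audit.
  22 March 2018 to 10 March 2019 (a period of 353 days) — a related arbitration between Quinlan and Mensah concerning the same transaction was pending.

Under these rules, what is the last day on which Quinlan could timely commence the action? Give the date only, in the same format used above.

1 April 2020

The claim did not accrue until Quinlan discovered the injury on 14 April 2013; the 6 August 2009 act date does not start the clock under the stated rule.
The untolled deadline — 6 years after 14 April 2013 — is 14 April 2019.
The pending related arbitration from 22 March 2018 to 10 March 2019 tolled the period for 353 days, extending the deadline to 1 April 2020.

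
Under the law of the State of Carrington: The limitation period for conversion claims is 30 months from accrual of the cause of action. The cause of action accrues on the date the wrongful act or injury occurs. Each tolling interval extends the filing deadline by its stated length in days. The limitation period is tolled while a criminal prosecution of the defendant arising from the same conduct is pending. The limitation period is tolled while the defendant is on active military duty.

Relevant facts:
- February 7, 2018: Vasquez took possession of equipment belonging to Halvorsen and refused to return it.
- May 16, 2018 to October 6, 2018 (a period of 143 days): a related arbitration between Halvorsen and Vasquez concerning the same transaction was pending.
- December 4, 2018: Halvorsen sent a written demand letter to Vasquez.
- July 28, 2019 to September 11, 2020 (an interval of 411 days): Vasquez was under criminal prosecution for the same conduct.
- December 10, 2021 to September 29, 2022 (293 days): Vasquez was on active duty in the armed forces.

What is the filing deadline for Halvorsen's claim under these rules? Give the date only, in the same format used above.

September 22, 2021

The cause of action accrued on February 7, 2018, the date of the act.
30 months from February 7, 2018 is August 7, 2020.
The pending criminal prosecution from July 28, 2019 to September 11, 2020 tolled the period for 411 days, extending the deadline to September 22, 2021.
By the time the defendant's active military service began on December 10, 2021, the limitation period had already expired on September 22, 2021; that interval cannot revive it.
The pending related arbitration from May 16, 2018 to October 6, 2018 does not toll the period, because no stated rule makes a pending arbitration a tolling event.
The other events in the timeline have no effect on the limitation period under the stated rules.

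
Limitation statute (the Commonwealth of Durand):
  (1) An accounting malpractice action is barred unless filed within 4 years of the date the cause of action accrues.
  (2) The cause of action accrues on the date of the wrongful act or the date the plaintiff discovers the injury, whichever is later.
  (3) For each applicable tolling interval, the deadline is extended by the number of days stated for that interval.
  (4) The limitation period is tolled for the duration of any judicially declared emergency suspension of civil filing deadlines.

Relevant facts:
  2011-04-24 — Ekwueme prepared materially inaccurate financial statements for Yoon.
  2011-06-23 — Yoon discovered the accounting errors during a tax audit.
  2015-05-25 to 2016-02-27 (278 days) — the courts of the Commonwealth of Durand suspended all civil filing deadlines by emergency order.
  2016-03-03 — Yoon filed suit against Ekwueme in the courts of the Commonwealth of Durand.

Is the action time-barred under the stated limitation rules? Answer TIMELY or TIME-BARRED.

The claim accrued on 2011-06-23 — the later of the 2011-04-24 act and the 2011-06-23 discovery.
The untolled deadline — 4 years after 2011-06-23 — is 2015-06-23.
Because the emergency suspension of filing deadlines ran from 2015-05-25 to 2016-02-27, the deadline is extended by 278 days to 2016-03-27.
Yoon filed on 2016-03-03, before the 2016-03-27 deadline, so the action is timely.

TIMELY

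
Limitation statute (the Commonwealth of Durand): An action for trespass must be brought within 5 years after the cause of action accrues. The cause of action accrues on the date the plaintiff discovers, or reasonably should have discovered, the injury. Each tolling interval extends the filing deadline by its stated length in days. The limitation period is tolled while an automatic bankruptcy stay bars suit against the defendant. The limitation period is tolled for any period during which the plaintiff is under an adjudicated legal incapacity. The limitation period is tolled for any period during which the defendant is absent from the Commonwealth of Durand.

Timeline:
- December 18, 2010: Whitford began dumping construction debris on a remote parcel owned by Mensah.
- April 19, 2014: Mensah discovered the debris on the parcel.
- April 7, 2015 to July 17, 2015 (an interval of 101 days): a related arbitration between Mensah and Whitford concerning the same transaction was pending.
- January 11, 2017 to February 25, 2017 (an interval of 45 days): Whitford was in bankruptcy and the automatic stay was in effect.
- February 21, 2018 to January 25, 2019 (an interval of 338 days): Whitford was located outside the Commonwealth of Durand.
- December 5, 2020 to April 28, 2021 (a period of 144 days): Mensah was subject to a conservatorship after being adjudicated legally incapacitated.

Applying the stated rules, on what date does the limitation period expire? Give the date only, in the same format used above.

May 6, 2020

Under the discovery rule, the claim accrued on April 19, 2014, when Mensah discovered the injury — not on the December 18, 2010 date of the underlying act.
5 years from April 19, 2014 is April 19, 2019.
The automatic bankruptcy stay from January 11, 2017 to February 25, 2017 tolled the period for 45 days, extending the deadline to June 3, 2019.
The period was tolled for 338 days by the defendant's absence from the jurisdiction (February 21, 2018 to January 25, 2019), pushing the deadline to May 6, 2020.
The plaintiff's legal incapacity starting December 5, 2020 came too late — the period had run on May 6, 2020 — and so does not extend the deadline.
No stated provision tolls the period for a pending arbitration, so the interval from April 7, 2015 to July 17, 2015 has no effect on the deadline.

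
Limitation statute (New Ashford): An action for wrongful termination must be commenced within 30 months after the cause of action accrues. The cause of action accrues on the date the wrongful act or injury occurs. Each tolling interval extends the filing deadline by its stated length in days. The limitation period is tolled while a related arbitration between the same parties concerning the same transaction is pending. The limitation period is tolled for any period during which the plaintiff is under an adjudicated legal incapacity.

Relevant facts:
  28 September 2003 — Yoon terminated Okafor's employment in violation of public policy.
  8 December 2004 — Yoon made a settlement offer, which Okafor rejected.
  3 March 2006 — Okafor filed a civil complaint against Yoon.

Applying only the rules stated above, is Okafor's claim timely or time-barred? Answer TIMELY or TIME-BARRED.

The claim accrued on 28 September 2003, when the wrongful act occurred.
30 months from 28 September 2003 is 28 March 2006.
The other events in the timeline have no effect on the limitation period under the stated rules.
Filing on 3 March 2006 beat the 28 March 2006 deadline — the action is timely.

TIMELY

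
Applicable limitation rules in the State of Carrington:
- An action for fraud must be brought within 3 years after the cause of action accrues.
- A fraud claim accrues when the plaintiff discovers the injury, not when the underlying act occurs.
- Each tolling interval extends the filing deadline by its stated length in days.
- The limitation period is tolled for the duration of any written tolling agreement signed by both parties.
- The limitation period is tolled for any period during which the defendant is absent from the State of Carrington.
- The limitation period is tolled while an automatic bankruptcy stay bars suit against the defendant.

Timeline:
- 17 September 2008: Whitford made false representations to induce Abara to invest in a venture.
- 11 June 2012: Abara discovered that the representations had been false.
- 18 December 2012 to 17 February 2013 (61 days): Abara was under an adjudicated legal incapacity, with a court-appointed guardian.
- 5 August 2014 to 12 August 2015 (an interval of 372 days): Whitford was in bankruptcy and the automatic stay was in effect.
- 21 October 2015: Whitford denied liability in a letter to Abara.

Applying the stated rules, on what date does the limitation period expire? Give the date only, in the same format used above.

Accrual is tied to discovery, so the period began on 11 June 2012 rather than on 17 September 2008 when the act occurred.
Adding the 3 years base period to 11 June 2012 gives a deadline of 11 June 2015, before any tolling.
The automatic bankruptcy stay from 5 August 2014 to 12 August 2015 tolled the period for 372 days, extending the deadline to 17 June 2016.
The plaintiff's legal incapacity from 18 December 2012 to 17 February 2013 does not toll the period, because no stated rule makes the plaintiff's incapacity a tolling event.
Nothing else in the chronology tolls or restarts the period.

17 June 2016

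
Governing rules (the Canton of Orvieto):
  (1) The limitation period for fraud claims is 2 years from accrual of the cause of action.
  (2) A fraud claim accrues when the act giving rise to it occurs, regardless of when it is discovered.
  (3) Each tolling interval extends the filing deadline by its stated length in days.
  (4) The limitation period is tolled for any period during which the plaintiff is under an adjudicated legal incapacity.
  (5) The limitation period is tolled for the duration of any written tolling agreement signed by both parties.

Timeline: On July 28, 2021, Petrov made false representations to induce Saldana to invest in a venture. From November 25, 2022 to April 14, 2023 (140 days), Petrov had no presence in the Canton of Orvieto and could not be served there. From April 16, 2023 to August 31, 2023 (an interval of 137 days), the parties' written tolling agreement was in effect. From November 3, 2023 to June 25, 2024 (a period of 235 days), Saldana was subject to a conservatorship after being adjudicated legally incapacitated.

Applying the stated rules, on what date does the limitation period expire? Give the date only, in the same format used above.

August 3, 2024

The cause of action accrued on July 28, 2021, the date of the act.
Adding the 2 years base period to July 28, 2021 gives a deadline of July 28, 2023, before any tolling.
Because the written tolling agreement ran from April 16, 2023 to August 31, 2023, the deadline is extended by 137 days to December 12, 2023.
The plaintiff's legal incapacity from November 3, 2023 to June 25, 2024 tolled the period for 235 days, extending the deadline to August 3, 2024.
No stated provision tolls the period for the defendant's absence, so the interval from November 25, 2022 to April 14, 2023 has no effect on the deadline.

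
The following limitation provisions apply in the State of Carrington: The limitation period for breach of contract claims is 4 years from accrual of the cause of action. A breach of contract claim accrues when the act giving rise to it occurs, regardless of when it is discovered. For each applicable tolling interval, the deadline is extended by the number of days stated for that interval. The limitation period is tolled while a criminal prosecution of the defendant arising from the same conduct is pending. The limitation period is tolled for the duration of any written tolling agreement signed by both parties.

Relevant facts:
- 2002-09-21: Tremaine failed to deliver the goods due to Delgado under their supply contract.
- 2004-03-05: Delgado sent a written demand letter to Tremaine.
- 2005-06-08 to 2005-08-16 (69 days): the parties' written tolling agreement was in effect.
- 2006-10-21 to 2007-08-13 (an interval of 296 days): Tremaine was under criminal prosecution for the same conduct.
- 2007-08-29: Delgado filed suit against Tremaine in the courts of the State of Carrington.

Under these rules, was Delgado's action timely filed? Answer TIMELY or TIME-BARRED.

TIMELY

The limitation period began to run on 2002-09-21.
Adding the 4 years base period to 2002-09-21 gives a deadline of 2006-09-21, before any tolling.
The written tolling agreement from 2005-06-08 to 2005-08-16 tolled the period for 69 days, extending the deadline to 2006-11-29.
Because the pending criminal prosecution ran from 2006-10-21 to 2007-08-13, the deadline is extended by 296 days to 2007-09-21.
None of the other events listed affects the running of the period under the stated rules.
Filing on 2007-08-29 beat the 2007-09-21 deadline — the action is timely.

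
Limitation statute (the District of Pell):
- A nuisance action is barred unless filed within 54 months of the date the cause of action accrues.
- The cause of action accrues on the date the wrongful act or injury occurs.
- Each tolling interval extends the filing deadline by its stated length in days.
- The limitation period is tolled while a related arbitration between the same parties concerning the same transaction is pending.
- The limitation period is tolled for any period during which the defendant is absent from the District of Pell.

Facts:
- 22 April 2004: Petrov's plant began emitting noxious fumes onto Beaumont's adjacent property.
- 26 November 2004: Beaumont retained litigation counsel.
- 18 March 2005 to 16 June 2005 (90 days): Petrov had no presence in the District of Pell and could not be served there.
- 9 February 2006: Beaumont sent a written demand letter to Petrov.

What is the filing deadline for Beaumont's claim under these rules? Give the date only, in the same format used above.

The limitation period began to run on 22 April 2004.
The untolled deadline — 54 months after 22 April 2004 — is 22 October 2008.
Because the defendant's absence from the jurisdiction ran from 18 March 2005 to 16 June 2005, the deadline is extended by 90 days to 20 January 2009.
Nothing else in the chronology tolls or restarts the period.

20 January 2009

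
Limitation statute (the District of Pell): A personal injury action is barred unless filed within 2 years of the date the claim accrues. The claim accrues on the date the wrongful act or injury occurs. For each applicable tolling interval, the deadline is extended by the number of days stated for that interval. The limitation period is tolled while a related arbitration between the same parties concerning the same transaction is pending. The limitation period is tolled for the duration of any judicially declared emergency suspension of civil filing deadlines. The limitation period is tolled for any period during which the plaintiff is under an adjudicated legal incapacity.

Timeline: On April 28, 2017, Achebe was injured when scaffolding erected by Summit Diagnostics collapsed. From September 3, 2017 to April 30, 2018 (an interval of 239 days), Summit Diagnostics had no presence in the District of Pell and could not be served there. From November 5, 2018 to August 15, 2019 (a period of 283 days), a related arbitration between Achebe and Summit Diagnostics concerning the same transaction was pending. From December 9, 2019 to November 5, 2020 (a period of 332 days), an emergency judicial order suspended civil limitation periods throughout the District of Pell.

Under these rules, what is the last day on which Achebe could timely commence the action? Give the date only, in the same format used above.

January 2, 2021

The claim accrued on April 28, 2017, when the wrongful act occurred.
The untolled deadline — 2 years after April 28, 2017 — is April 28, 2019.
The period was tolled for 283 days by the pending related arbitration (November 5, 2018 to August 15, 2019), pushing the deadline to February 5, 2020.
Because the emergency suspension of filing deadlines ran from December 9, 2019 to November 5, 2020, the deadline is extended by 332 days to January 2, 2021.
Although the defendant's absence ran from September 3, 2017 to April 30, 2018, the stated rules do not make that a tolling event, so it is disregarded.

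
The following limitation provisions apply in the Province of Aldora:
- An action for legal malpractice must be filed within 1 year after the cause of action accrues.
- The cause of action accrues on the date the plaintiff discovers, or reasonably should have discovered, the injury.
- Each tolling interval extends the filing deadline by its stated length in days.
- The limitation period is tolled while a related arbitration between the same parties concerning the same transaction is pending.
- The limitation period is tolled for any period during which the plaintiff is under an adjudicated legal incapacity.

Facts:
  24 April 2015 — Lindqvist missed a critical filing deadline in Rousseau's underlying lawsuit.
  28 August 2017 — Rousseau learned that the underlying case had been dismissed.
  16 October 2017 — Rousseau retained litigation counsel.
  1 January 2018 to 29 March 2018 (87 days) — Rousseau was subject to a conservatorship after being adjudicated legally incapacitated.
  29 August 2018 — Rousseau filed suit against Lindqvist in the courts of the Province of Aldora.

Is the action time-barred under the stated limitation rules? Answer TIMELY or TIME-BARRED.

TIMELY

Accrual is tied to discovery, so the period began on 28 August 2017 rather than on 24 April 2015 when the act occurred.
The untolled deadline — 1 year after 28 August 2017 — is 28 August 2018.
Because the plaintiff's legal incapacity ran from 1 January 2018 to 29 March 2018, the deadline is extended by 87 days to 23 November 2018.
The other events in the timeline have no effect on the limitation period under the stated rules.
The 29 August 2018 filing precedes the 23 November 2018 deadline; the claim is timely.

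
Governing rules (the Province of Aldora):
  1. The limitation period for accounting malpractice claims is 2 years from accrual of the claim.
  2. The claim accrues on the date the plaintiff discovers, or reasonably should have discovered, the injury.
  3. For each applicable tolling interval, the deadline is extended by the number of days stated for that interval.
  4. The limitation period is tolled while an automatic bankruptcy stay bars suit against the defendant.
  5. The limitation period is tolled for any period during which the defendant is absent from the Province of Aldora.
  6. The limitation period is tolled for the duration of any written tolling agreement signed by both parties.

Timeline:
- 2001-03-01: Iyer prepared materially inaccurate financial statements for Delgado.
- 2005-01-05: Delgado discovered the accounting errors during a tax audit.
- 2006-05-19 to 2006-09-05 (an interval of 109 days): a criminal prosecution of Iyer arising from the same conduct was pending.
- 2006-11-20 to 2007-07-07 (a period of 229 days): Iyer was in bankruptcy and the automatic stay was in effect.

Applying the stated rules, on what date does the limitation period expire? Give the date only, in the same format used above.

2007-08-22

Under the discovery rule, the claim accrued on 2005-01-05, when Delgado discovered the injury — not on the 2001-03-01 date of the underlying act.
2 years from 2005-01-05 is 2007-01-05.
The automatic bankruptcy stay from 2006-11-20 to 2007-07-07 tolled the period for 229 days, extending the deadline to 2007-08-22.
Although a criminal prosecution ran from 2006-05-19 to 2006-09-05, the stated rules do not make that a tolling event, so it is disregarded.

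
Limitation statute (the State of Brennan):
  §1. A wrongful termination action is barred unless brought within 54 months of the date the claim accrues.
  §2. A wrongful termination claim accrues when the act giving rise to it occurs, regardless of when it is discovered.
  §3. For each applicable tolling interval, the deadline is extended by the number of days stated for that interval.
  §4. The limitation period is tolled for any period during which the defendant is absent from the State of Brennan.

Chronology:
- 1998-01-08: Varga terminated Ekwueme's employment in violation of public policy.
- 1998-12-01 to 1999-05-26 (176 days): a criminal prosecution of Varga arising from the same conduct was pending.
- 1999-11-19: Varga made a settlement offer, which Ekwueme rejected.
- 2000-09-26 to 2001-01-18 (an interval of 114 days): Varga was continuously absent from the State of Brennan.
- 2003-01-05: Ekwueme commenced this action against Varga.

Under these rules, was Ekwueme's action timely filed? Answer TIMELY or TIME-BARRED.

TIME-BARRED

The claim accrued on 1998-01-08, when the wrongful act occurred.
54 months from 1998-01-08 is 2002-07-08.
Because the defendant's absence from the jurisdiction ran from 2000-09-26 to 2001-01-18, the deadline is extended by 114 days to 2002-10-30.
No stated provision tolls the period for a criminal prosecution, so the interval from 1998-12-01 to 1999-05-26 has no effect on the deadline.
The other events in the timeline have no effect on the limitation period under the stated rules.
Filing on 2003-01-05 missed the 2002-10-30 deadline — the action is time-barred.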